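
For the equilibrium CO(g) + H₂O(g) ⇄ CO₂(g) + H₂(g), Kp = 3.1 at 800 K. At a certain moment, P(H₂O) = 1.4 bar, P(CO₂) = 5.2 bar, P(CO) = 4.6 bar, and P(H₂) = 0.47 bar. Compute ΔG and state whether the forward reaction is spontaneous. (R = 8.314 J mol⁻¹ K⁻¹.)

Qp = P(CO₂)·P(H₂) / (P(CO)·P(H₂O)) = (5.2)·(0.47) / ((4.6)·(1.4)) = 0.380
ΔG = RT ln(Qp/Kp) = (8.314 J mol⁻¹ K⁻¹)(800 K) × ln(0.380/3.1)
   = (6.651 kJ/mol)(-2.099) = -14.0 kJ/mol
ΔG < 0, so the forward reaction is spontaneous (proceeds forward).

ΔG = -14.0 kJ/mol; the forward reaction is spontaneous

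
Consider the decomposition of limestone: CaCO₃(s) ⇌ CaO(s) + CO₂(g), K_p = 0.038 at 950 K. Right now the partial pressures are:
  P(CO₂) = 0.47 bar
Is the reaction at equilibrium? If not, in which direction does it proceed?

in the reverse direction

(CaCO₃, CaO are pure solids — omitted from Q_p.)
Q_p = P(CO₂) = 0.47
Q_p = 0.47 > K_p = 0.038, so the reverse reaction proceeds.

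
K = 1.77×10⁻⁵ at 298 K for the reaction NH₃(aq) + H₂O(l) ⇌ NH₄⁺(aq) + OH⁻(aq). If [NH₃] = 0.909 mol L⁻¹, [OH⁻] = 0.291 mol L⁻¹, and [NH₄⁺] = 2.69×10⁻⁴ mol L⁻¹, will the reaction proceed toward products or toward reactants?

reverse (toward reactants)

(H₂O is a pure liquid — omitted from Q.)
Q = [NH₄⁺]·[OH⁻] / [NH₃] = (2.69×10⁻⁴)·(0.291) / (0.909) = 8.61×10⁻⁵
Q = 8.61×10⁻⁵ > K = 1.77×10⁻⁵, so the reverse reaction proceeds.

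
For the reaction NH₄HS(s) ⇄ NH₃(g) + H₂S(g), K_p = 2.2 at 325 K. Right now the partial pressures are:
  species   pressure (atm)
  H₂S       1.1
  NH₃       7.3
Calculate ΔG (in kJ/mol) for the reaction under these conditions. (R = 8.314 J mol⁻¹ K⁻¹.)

(NH₄HS is a pure solid — omitted from Q_p.)
Q_p = P(NH₃)·P(H₂S) = (7.3)·(1.1) = 8.03
ΔG = RT ln(Q_p/K_p) = (8.314 J mol⁻¹ K⁻¹)(325 K) × ln(8.03/2.2)
   = (2.702 kJ/mol)(1.295) = 3.50 kJ/mol
ΔG > 0, so the forward reaction is non-spontaneous (proceeds in reverse).

ΔG = 3.50 kJ/mol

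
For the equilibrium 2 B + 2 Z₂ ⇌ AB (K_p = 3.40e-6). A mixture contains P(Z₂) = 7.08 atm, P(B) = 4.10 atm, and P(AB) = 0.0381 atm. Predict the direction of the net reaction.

Q_p = P(AB) / (P(B)²·P(Z₂)²) = (0.0381) / ((4.10)²·(7.08)²) = 4.52e-5
Q_p = 4.52e-5 > K_p = 3.40e-6, so the reverse reaction proceeds.

in the reverse direction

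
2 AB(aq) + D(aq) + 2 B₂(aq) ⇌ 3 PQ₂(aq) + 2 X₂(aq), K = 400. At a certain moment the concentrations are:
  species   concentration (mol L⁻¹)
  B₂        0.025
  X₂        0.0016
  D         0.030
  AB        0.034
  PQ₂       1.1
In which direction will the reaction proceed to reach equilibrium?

toward products

Q = [PQ₂]³·[X₂]² / ([AB]²·[D]·[B₂]²) = (1.1)³·(0.0016)² / ((0.034)²·(0.030)·(0.025)²) = 160
Q = 160 < K = 400, so the forward reaction proceeds.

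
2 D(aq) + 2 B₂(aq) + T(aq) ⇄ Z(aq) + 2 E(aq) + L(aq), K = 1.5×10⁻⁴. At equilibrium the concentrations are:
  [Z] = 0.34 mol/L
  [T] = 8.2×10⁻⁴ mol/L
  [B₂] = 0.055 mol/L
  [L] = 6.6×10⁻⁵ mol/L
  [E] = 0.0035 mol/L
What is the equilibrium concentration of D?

[D] = 0.86 mol/L

At equilibrium, K = [Z]·[E]²·[L] / ([D]²·[B₂]²·[T]) = 1.5×10⁻⁴.
(0.34)·(0.0035)²·(6.6×10⁻⁵) / (([D])²·(0.055)²·(8.2×10⁻⁴)) = 1.5×10⁻⁴
[D]² = 0.739 ⇒ [D] = 0.86 mol/L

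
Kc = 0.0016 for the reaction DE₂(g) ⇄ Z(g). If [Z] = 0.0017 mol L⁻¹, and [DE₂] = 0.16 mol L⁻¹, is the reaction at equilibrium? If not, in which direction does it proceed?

Qc = [Z] / [DE₂] = (0.0017) / (0.16) = 0.011
Qc = 0.011 > Kc = 0.0016, so the reverse reaction proceeds.

to the left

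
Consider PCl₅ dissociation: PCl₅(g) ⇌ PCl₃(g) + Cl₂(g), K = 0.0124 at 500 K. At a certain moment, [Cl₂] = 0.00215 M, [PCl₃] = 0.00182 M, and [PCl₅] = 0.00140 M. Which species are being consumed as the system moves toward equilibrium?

PCl₅ (reactants)

Q = [PCl₃]·[Cl₂] / [PCl₅] = (0.00182)·(0.00215) / (0.00140) = 0.00279
Q = 0.00279 < K = 0.0124: net forward reaction.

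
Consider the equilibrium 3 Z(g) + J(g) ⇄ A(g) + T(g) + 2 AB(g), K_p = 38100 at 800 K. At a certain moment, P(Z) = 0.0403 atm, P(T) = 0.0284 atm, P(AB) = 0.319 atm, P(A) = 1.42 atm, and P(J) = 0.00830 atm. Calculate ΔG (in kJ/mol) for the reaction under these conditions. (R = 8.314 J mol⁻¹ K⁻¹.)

ΔG = -10.8 kJ/mol

Q_p = P(A)·P(T)·P(AB)² / (P(Z)³·P(J)) = (1.42)·(0.0284)·(0.319)² / ((0.0403)³·(0.00830)) = 7550
ΔG = RT ln(Q_p/K_p) = (8.314 J mol⁻¹ K⁻¹)(800 K) × ln(7550/38100)
   = (6.651 kJ/mol)(-1.619) = -10.8 kJ/mol
ΔG < 0, so the forward reaction is spontaneous (proceeds forward).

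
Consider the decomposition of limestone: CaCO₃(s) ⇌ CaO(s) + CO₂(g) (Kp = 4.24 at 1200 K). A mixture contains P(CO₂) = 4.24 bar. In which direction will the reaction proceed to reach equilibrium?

no net change (already at equilibrium)

(CaCO₃, CaO are pure solids — omitted from Qp.)
Qp = P(CO₂) = 4.24
Qp = 4.24 = Kp, so the system is already at equilibrium.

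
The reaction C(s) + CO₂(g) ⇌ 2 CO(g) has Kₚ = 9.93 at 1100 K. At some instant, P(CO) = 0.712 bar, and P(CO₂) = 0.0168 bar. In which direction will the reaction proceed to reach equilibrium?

reverse (toward reactants)

(C is a pure solid — omitted from Qₚ.)
Qₚ = P(CO)² / P(CO₂) = (0.712)² / (0.0168) = 30.2
Qₚ = 30.2 > Kₚ = 9.93, so the reverse reaction proceeds.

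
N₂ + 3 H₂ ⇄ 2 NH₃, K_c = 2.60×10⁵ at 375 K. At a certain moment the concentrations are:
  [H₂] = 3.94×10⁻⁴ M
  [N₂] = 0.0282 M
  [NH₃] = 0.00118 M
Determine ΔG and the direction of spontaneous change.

ΔG = 3.53 kJ/mol; the forward reaction is non-spontaneous

Q_c = [NH₃]² / ([N₂]·[H₂]³) = (0.00118)² / ((0.0282)·(3.94×10⁻⁴)³) = 8.07×10⁵
ΔG = RT ln(Q_c/K_c) = (8.314 J mol⁻¹ K⁻¹)(375 K) × ln(8.07×10⁵/2.60×10⁵)
   = (3.118 kJ/mol)(1.133) = 3.53 kJ/mol
ΔG > 0, so the forward reaction is non-spontaneous (proceeds in reverse).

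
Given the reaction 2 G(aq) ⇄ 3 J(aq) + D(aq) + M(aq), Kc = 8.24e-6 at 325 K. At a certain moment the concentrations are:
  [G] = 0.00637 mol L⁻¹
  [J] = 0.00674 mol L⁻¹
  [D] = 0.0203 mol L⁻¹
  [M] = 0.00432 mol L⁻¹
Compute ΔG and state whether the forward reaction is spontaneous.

ΔG = -6.81 kJ/mol; the forward reaction is spontaneous

Qc = [J]³·[D]·[M] / [G]² = (0.00674)³·(0.0203)·(0.00432) / (0.00637)² = 6.62e-7
ΔG = RT ln(Qc/Kc) = (8.314 J mol⁻¹ K⁻¹)(325 K) × ln(6.62e-7/8.24e-6)
   = (2.702 kJ/mol)(-2.521) = -6.81 kJ/mol
ΔG < 0, so the forward reaction is spontaneous (proceeds forward).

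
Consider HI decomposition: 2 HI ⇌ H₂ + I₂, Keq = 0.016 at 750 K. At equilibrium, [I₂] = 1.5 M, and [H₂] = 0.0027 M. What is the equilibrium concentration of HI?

[HI] = 0.50 M

At equilibrium, Keq = [H₂]·[I₂] / [HI]² = 0.016.
(0.0027)·(1.5) / ([HI])² = 0.016
[HI]² = 0.253 ⇒ [HI] = 0.50 M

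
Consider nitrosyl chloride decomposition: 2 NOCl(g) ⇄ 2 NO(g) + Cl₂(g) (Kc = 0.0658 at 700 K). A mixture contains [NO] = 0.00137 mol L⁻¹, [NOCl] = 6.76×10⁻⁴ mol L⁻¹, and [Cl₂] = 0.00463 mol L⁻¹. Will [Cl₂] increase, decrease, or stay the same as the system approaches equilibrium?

Qc = [NO]²·[Cl₂] / [NOCl]² = (0.00137)²·(0.00463) / (6.76×10⁻⁴)² = 0.0190
Qc = 0.0190 < Kc = 0.0658: net forward reaction.
Cl₂ is a product, so it increases.

increase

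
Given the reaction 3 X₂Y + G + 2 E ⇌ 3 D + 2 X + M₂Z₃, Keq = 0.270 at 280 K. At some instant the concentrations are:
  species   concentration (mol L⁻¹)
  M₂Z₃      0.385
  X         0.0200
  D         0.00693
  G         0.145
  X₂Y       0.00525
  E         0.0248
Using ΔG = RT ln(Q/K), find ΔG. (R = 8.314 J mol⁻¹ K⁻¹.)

Q = [D]³·[X]²·[M₂Z₃] / ([X₂Y]³·[G]·[E]²) = (0.00693)³·(0.0200)²·(0.385) / ((0.00525)³·(0.145)·(0.0248)²) = 3.97
ΔG = RT ln(Q/Keq) = (8.314 J mol⁻¹ K⁻¹)(280 K) × ln(3.97/0.270)
   = (2.328 kJ/mol)(2.688) = 6.26 kJ/mol
ΔG > 0, so the forward reaction is non-spontaneous (proceeds in reverse).

ΔG = 6.26 kJ/mol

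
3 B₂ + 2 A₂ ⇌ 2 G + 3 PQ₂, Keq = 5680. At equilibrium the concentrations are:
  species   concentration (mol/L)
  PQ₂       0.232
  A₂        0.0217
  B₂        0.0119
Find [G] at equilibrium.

[G] = 0.0190 mol/L

At equilibrium, Keq = [G]²·[PQ₂]³ / ([B₂]³·[A₂]²) = 5680.
([G])²·(0.232)³ / ((0.0119)³·(0.0217)²) = 5680
[G]² = 3.61×10⁻⁴ ⇒ [G] = 0.0190 mol/L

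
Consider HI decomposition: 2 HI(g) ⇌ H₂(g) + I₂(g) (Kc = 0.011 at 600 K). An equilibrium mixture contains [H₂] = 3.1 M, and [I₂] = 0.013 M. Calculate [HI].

At equilibrium, Kc = [H₂]·[I₂] / [HI]² = 0.011.
(3.1)·(0.013) / ([HI])² = 0.011
[HI]² = 3.66 ⇒ [HI] = 1.9 M

[HI] = 1.9 M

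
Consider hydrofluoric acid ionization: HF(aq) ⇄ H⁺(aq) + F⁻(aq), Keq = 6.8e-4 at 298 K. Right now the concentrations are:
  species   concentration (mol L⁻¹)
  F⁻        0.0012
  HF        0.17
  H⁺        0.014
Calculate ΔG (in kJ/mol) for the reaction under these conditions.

Q = [H⁺]·[F⁻] / [HF] = (0.014)·(0.0012) / (0.17) = 9.88e-5
ΔG = RT ln(Q/Keq) = (8.314 J mol⁻¹ K⁻¹)(298 K) × ln(9.88e-5/6.8e-4)
   = (2.478 kJ/mol)(-1.929) = -4.78 kJ/mol
ΔG < 0, so the forward reaction is spontaneous (proceeds forward).

ΔG = -4.78 kJ/mol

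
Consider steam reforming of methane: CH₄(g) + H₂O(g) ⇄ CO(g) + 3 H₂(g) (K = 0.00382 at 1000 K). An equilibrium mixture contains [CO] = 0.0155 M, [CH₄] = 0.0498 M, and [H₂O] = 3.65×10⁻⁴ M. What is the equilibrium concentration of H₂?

[H₂] = 0.0165 M

At equilibrium, K = [CO]·[H₂]³ / ([CH₄]·[H₂O]) = 0.00382.
(0.0155)·([H₂])³ / ((0.0498)·(3.65×10⁻⁴)) = 0.00382
[H₂]³ = 4.48×10⁻⁶ ⇒ [H₂] = 0.0165 M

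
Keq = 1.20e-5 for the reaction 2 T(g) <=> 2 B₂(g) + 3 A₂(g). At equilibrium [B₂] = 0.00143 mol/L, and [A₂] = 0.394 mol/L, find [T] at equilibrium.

[T] = 0.102 mol/L

At equilibrium, Keq = [B₂]²·[A₂]³ / [T]² = 1.20e-5.
(0.00143)²·(0.394)³ / ([T])² = 1.20e-5
[T]² = 0.0104 ⇒ [T] = 0.102 mol/L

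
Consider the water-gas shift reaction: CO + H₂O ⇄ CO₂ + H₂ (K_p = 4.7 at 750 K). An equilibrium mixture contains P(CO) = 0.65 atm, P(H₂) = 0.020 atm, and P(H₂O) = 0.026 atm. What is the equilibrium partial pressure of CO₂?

P(CO₂) = 4.0 atm

At equilibrium, K_p = P(CO₂)·P(H₂) / (P(CO)·P(H₂O)) = 4.7.
(P(CO₂))·(0.020) / ((0.65)·(0.026)) = 4.7
P(CO₂) = 3.97 = 4.0 atm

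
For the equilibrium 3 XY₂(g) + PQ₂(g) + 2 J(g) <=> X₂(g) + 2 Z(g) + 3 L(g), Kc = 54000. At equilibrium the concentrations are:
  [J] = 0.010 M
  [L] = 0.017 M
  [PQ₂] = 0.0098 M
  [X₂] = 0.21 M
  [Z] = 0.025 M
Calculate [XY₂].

At equilibrium, Kc = [X₂]·[Z]²·[L]³ / ([XY₂]³·[PQ₂]·[J]²) = 54000.
(0.21)·(0.025)²·(0.017)³ / (([XY₂])³·(0.0098)·(0.010)²) = 54000
[XY₂]³ = 1.22×10⁻⁸ ⇒ [XY₂] = 0.0023 M

[XY₂] = 0.0023 M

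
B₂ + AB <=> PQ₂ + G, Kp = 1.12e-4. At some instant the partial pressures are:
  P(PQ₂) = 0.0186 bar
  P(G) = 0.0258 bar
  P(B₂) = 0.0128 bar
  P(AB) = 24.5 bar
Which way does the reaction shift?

to the left

Qp = P(PQ₂)·P(G) / (P(B₂)·P(AB)) = (0.0186)·(0.0258) / ((0.0128)·(24.5)) = 0.00153
Qp = 0.00153 > Kp = 1.12e-4, so the reverse reaction proceeds.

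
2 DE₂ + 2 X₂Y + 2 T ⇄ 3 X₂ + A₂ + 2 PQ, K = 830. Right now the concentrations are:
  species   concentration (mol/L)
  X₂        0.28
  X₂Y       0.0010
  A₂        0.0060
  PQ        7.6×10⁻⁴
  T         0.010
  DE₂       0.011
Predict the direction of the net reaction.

Q = [X₂]³·[A₂]·[PQ]² / ([DE₂]²·[X₂Y]²·[T]²) = (0.28)³·(0.0060)·(7.6×10⁻⁴)² / ((0.011)²·(0.0010)²·(0.010)²) = 6300
Q = 6300 > K = 830, so the reverse reaction proceeds.

toward reactants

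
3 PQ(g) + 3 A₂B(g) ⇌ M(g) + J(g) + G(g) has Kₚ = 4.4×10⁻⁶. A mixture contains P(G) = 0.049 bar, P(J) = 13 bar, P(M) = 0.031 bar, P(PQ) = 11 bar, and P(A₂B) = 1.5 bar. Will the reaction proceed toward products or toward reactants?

Qₚ = P(M)·P(J)·P(G) / (P(PQ)³·P(A₂B)³) = (0.031)·(13)·(0.049) / ((11)³·(1.5)³) = 4.4×10⁻⁶
Qₚ = 4.4×10⁻⁶ = Kₚ, so the system is already at equilibrium.

no net change (already at equilibrium)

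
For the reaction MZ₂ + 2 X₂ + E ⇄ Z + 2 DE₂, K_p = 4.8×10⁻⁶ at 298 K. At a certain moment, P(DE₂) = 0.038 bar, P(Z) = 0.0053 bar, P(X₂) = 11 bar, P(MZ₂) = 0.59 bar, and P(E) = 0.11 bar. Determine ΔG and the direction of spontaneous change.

Q_p = P(Z)·P(DE₂)² / (P(MZ₂)·P(X₂)²·P(E)) = (0.0053)·(0.038)² / ((0.59)·(11)²·(0.11)) = 9.75×10⁻⁷
ΔG = RT ln(Q_p/K_p) = (8.314 J mol⁻¹ K⁻¹)(298 K) × ln(9.75×10⁻⁷/4.8×10⁻⁶)
   = (2.478 kJ/mol)(-1.594) = -3.95 kJ/mol
ΔG < 0, so the forward reaction is spontaneous (proceeds forward).

ΔG = -3.95 kJ/mol; the forward reaction is spontaneous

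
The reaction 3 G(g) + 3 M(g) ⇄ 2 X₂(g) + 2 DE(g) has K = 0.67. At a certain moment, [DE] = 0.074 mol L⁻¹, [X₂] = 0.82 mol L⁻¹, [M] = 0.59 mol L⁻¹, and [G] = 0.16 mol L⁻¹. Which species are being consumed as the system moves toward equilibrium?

Q = [X₂]²·[DE]² / ([G]³·[M]³) = (0.82)²·(0.074)² / ((0.16)³·(0.59)³) = 4.4
Q = 4.4 > K = 0.67: net reverse reaction.

X₂, DE (products)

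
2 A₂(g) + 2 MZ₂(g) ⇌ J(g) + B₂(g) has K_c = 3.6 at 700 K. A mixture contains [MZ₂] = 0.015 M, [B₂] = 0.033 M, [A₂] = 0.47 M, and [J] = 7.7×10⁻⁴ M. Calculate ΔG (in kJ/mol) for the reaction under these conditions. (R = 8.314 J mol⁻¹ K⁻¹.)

ΔG = -11.4 kJ/mol

Q_c = [J]·[B₂] / ([A₂]²·[MZ₂]²) = (7.7×10⁻⁴)·(0.033) / ((0.47)²·(0.015)²) = 0.511
ΔG = RT ln(Q_c/K_c) = (8.314 J mol⁻¹ K⁻¹)(700 K) × ln(0.511/3.6)
   = (5.820 kJ/mol)(-1.952) = -11.4 kJ/mol
ΔG < 0, so the forward reaction is spontaneous (proceeds forward).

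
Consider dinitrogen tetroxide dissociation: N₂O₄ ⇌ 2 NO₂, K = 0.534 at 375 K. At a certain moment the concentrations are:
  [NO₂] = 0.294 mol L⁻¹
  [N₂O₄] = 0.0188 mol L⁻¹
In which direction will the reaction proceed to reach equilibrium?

toward reactants

Q = [NO₂]² / [N₂O₄] = (0.294)² / (0.0188) = 4.60
Q = 4.60 > K = 0.534, so the reverse reaction proceeds.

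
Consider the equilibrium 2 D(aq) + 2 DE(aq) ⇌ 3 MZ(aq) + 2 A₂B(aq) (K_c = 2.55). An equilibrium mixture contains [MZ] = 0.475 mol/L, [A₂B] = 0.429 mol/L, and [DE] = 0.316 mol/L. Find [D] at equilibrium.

[D] = 0.278 mol/L

At equilibrium, K_c = [MZ]³·[A₂B]² / ([D]²·[DE]²) = 2.55.
(0.475)³·(0.429)² / (([D])²·(0.316)²) = 2.55
[D]² = 0.0775 ⇒ [D] = 0.278 mol/L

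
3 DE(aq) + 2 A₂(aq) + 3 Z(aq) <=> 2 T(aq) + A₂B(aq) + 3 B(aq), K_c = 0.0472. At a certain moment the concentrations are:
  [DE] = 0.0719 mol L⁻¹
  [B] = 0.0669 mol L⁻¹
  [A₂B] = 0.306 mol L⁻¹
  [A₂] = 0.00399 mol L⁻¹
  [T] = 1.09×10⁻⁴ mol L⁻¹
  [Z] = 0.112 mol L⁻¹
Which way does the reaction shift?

Q_c = [T]²·[A₂B]·[B]³ / ([DE]³·[A₂]²·[Z]³) = (1.09×10⁻⁴)²·(0.306)·(0.0669)³ / ((0.0719)³·(0.00399)²·(0.112)³) = 0.131
Q_c = 0.131 > K_c = 0.0472, so the reverse reaction proceeds.

in the reverse direction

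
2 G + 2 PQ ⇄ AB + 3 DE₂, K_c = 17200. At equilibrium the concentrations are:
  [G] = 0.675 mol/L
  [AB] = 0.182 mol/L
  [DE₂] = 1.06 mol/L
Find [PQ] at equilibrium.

[PQ] = 0.00526 mol/L

At equilibrium, K_c = [AB]·[DE₂]³ / ([G]²·[PQ]²) = 17200.
(0.182)·(1.06)³ / ((0.675)²·([PQ])²) = 17200
[PQ]² = 2.77×10⁻⁵ ⇒ [PQ] = 0.00526 mol/L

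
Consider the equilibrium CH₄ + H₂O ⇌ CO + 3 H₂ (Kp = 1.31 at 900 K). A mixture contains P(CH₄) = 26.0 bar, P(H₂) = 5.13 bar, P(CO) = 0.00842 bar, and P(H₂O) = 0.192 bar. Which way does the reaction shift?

to the right

Qp = P(CO)·P(H₂)³ / (P(CH₄)·P(H₂O)) = (0.00842)·(5.13)³ / ((26.0)·(0.192)) = 0.228
Qp = 0.228 < Kp = 1.31, so the forward reaction proceeds.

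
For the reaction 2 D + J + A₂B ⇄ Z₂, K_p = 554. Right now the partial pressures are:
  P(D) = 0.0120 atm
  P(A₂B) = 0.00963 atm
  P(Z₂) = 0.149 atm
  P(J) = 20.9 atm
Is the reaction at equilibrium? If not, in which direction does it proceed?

to the left

Q_p = P(Z₂) / (P(D)²·P(J)·P(A₂B)) = (0.149) / ((0.0120)²·(20.9)·(0.00963)) = 5140
Q_p = 5140 > K_p = 554, so the reverse reaction proceeds.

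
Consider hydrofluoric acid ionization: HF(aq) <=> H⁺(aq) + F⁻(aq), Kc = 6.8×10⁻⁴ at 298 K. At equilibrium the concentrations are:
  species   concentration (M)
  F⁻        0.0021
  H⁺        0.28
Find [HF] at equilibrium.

[HF] = 0.86 M

At equilibrium, Kc = [H⁺]·[F⁻] / [HF] = 6.8×10⁻⁴.
(0.28)·(0.0021) / ([HF]) = 6.8×10⁻⁴
[HF] = 0.865 = 0.86 M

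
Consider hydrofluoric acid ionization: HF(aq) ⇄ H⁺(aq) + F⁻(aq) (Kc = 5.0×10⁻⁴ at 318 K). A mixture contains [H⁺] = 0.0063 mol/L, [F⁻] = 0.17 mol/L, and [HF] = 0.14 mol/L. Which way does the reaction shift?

Qc = [H⁺]·[F⁻] / [HF] = (0.0063)·(0.17) / (0.14) = 0.0077
Qc = 0.0077 > Kc = 5.0×10⁻⁴, so the reverse reaction proceeds.

in the reverse direction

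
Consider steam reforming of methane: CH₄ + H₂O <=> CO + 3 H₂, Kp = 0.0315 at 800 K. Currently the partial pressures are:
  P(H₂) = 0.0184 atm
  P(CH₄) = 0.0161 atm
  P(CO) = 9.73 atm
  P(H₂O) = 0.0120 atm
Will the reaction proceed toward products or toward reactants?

in the reverse direction

Qp = P(CO)·P(H₂)³ / (P(CH₄)·P(H₂O)) = (9.73)·(0.0184)³ / ((0.0161)·(0.0120)) = 0.314
Qp = 0.314 > Kp = 0.0315, so the reverse reaction proceeds.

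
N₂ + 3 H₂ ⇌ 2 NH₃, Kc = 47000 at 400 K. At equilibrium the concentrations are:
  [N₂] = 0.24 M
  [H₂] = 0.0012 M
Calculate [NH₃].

At equilibrium, Kc = [NH₃]² / ([N₂]·[H₂]³) = 47000.
([NH₃])² / ((0.24)·(0.0012)³) = 47000
[NH₃]² = 1.95×10⁻⁵ ⇒ [NH₃] = 0.0044 M

[NH₃] = 0.0044 M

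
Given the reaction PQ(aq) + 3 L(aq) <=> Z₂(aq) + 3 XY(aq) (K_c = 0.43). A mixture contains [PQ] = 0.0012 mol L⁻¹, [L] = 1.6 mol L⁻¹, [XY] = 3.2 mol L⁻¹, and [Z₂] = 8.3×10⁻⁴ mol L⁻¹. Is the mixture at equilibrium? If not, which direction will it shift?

Q_c = [Z₂]·[XY]³ / ([PQ]·[L]³) = (8.3×10⁻⁴)·(3.2)³ / ((0.0012)·(1.6)³) = 5.5
Q_c = 5.5 > K_c = 0.43: net reverse reaction.

no; Q > K, reaction proceeds in reverse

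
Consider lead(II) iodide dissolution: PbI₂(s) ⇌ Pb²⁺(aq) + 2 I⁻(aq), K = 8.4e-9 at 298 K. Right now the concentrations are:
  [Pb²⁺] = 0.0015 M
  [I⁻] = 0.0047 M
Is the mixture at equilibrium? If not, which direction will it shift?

(PbI₂ is a pure solid — omitted from Q.)
Q = [Pb²⁺]·[I⁻]² = (0.0015)·(0.0047)² = 3.3e-8
Q = 3.3e-8 > K = 8.4e-9: net reverse reaction.

no; Q > K, reaction proceeds in reverse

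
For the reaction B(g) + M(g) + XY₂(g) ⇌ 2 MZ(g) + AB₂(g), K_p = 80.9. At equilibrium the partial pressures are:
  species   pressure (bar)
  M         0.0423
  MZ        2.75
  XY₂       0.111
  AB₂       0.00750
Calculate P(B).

At equilibrium, K_p = P(MZ)²·P(AB₂) / (P(B)·P(M)·P(XY₂)) = 80.9.
(2.75)²·(0.00750) / ((P(B))·(0.0423)·(0.111)) = 80.9
P(B) = 0.149 bar

P(B) = 0.149 bar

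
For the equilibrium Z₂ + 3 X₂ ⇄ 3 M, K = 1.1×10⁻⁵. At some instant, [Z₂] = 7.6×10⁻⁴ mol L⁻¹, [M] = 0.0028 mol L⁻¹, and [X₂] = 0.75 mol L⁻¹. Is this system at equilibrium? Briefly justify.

no; Q > K, reaction proceeds in reverse

Q = [M]³ / ([Z₂]·[X₂]³) = (0.0028)³ / ((7.6×10⁻⁴)·(0.75)³) = 6.8×10⁻⁵
Q = 6.8×10⁻⁵ > K = 1.1×10⁻⁵: net reverse reaction.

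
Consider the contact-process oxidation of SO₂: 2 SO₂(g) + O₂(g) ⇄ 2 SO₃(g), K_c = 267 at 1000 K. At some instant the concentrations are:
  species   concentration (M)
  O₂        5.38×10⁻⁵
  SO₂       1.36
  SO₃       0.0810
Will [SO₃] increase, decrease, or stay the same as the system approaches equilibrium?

increase

Q_c = [SO₃]² / ([SO₂]²·[O₂]) = (0.0810)² / ((1.36)²·(5.38×10⁻⁵)) = 65.9
Q_c = 65.9 < K_c = 267: net forward reaction.
SO₃ is a product, so it increases.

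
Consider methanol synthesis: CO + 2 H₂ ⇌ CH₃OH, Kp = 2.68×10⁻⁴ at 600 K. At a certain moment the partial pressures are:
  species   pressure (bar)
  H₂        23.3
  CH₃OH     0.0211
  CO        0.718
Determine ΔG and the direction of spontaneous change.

Qp = P(CH₃OH) / (P(CO)·P(H₂)²) = (0.0211) / ((0.718)·(23.3)²) = 5.41×10⁻⁵
ΔG = RT ln(Qp/Kp) = (8.314 J mol⁻¹ K⁻¹)(600 K) × ln(5.41×10⁻⁵/2.68×10⁻⁴)
   = (4.988 kJ/mol)(-1.600) = -7.98 kJ/mol
ΔG < 0, so the forward reaction is spontaneous (proceeds forward).

ΔG = -7.98 kJ/mol; the forward reaction is spontaneous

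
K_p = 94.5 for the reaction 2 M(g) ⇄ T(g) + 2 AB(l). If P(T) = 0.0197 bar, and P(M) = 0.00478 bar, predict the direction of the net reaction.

in the reverse direction

(AB is a pure liquid — omitted from Q_p.)
Q_p = P(T) / P(M)² = (0.0197) / (0.00478)² = 862
Q_p = 862 > K_p = 94.5, so the reverse reaction proceeds.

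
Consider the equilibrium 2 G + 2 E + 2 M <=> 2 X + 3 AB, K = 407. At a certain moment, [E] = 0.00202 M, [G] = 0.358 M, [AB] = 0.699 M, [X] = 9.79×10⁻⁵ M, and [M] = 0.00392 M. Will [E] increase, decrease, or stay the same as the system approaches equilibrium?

Q = [X]²·[AB]³ / ([G]²·[E]²·[M]²) = (9.79×10⁻⁵)²·(0.699)³ / ((0.358)²·(0.00202)²·(0.00392)²) = 407
Q = 407 = K; the system is at equilibrium.

stay the same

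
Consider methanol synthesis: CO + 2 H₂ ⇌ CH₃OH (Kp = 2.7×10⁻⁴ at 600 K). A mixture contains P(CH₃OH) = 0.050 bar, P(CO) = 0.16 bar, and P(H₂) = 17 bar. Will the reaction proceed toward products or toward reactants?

Qp = P(CH₃OH) / (P(CO)·P(H₂)²) = (0.050) / ((0.16)·(17)²) = 0.0011
Qp = 0.0011 > Kp = 2.7×10⁻⁴, so the reverse reaction proceeds.

toward reactants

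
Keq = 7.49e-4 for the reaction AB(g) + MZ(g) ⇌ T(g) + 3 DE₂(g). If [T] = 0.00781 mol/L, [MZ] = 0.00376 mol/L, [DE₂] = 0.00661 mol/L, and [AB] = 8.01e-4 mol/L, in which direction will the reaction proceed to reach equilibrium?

at equilibrium

Q = [T]·[DE₂]³ / ([AB]·[MZ]) = (0.00781)·(0.00661)³ / ((8.01e-4)·(0.00376)) = 7.49e-4
Q = 7.49e-4 = Keq, so the system is already at equilibrium.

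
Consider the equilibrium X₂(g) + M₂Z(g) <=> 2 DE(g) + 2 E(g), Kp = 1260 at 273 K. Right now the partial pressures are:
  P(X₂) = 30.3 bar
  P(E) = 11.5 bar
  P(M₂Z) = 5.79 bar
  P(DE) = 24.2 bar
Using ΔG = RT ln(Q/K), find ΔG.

Qp = P(DE)²·P(E)² / (P(X₂)·P(M₂Z)) = (24.2)²·(11.5)² / ((30.3)·(5.79)) = 441
ΔG = RT ln(Qp/Kp) = (8.314 J mol⁻¹ K⁻¹)(273 K) × ln(441/1260)
   = (2.270 kJ/mol)(-1.050) = -2.38 kJ/mol
ΔG < 0, so the forward reaction is spontaneous (proceeds forward).

ΔG = -2.38 kJ/mol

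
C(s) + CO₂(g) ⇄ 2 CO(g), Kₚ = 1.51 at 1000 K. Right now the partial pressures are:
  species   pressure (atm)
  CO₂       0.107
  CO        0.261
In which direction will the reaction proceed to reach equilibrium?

(C is a pure solid — omitted from Qₚ.)
Qₚ = P(CO)² / P(CO₂) = (0.261)² / (0.107) = 0.637
Qₚ = 0.637 < Kₚ = 1.51, so the forward reaction proceeds.

in the forward direction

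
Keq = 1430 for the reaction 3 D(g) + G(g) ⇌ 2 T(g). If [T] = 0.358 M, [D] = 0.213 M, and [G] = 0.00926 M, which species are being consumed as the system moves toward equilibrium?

Q = [T]² / ([D]³·[G]) = (0.358)² / ((0.213)³·(0.00926)) = 1430
Q = 1430 = Keq; the system is at equilibrium.

none (at equilibrium)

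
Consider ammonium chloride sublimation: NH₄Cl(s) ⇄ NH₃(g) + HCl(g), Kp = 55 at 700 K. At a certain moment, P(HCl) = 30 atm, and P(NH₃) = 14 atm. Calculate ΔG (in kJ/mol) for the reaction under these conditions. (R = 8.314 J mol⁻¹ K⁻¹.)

ΔG = 11.8 kJ/mol

(NH₄Cl is a pure solid — omitted from Qp.)
Qp = P(NH₃)·P(HCl) = (14)·(30) = 420
ΔG = RT ln(Qp/Kp) = (8.314 J mol⁻¹ K⁻¹)(700 K) × ln(420/55)
   = (5.820 kJ/mol)(2.033) = 11.8 kJ/mol
ΔG > 0, so the forward reaction is non-spontaneous (proceeds in reverse).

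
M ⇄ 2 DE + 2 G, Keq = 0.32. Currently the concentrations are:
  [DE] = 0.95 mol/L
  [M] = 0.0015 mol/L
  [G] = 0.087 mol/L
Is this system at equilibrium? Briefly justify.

Q = [DE]²·[G]² / [M] = (0.95)²·(0.087)² / (0.0015) = 4.6
Q = 4.6 > Keq = 0.32: net reverse reaction.

no; Q > K, reaction proceeds in reverse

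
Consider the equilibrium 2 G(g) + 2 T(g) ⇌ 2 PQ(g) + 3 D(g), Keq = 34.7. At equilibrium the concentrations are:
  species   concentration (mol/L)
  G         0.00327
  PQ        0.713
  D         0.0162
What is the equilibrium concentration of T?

[T] = 0.0763 mol/L

At equilibrium, Keq = [PQ]²·[D]³ / ([G]²·[T]²) = 34.7.
(0.713)²·(0.0162)³ / ((0.00327)²·([T])²) = 34.7
[T]² = 0.00583 ⇒ [T] = 0.0763 mol/L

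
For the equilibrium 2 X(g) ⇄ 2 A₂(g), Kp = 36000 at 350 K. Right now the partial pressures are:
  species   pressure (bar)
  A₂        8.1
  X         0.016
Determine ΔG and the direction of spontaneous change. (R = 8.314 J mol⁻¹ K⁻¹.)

ΔG = 5.71 kJ/mol; the forward reaction is non-spontaneous

Qp = P(A₂)² / P(X)² = (8.1)² / (0.016)² = 2.56e5
ΔG = RT ln(Qp/Kp) = (8.314 J mol⁻¹ K⁻¹)(350 K) × ln(2.56e5/36000)
   = (2.910 kJ/mol)(1.962) = 5.71 kJ/mol
ΔG > 0, so the forward reaction is non-spontaneous (proceeds in reverse).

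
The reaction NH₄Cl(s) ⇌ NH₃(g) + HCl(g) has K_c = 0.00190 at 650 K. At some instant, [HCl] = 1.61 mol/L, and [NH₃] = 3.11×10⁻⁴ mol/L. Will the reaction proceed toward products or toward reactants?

forward (toward products)

(NH₄Cl is a pure solid — omitted from Q_c.)
Q_c = [NH₃]·[HCl] = (3.11×10⁻⁴)·(1.61) = 5.01×10⁻⁴
Q_c = 5.01×10⁻⁴ < K_c = 0.00190, so the forward reaction proceeds.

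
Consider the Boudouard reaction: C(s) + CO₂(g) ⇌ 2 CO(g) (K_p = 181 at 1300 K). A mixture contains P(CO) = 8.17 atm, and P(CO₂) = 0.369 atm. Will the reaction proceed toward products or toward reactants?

neither direction; the system is at equilibrium

(C is a pure solid — omitted from Q_p.)
Q_p = P(CO)² / P(CO₂) = (8.17)² / (0.369) = 181
Q_p = 181 = K_p, so the system is already at equilibrium.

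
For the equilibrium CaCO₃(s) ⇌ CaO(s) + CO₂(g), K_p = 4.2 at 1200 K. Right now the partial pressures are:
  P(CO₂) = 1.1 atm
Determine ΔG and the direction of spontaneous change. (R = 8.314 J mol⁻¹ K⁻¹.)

ΔG = -13.4 kJ/mol; the forward reaction is spontaneous

(CaCO₃, CaO are pure solids — omitted from Q_p.)
Q_p = P(CO₂) = 1.10
ΔG = RT ln(Q_p/K_p) = (8.314 J mol⁻¹ K⁻¹)(1200 K) × ln(1.10/4.2)
   = (9.977 kJ/mol)(-1.340) = -13.4 kJ/mol
ΔG < 0, so the forward reaction is spontaneous (proceeds forward).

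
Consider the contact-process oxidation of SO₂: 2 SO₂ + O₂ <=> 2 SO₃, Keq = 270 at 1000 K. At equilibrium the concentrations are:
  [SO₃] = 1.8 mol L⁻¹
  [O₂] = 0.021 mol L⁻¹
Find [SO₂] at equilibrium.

[SO₂] = 0.76 mol L⁻¹

At equilibrium, Keq = [SO₃]² / ([SO₂]²·[O₂]) = 270.
(1.8)² / (([SO₂])²·(0.021)) = 270
[SO₂]² = 0.571 ⇒ [SO₂] = 0.76 mol L⁻¹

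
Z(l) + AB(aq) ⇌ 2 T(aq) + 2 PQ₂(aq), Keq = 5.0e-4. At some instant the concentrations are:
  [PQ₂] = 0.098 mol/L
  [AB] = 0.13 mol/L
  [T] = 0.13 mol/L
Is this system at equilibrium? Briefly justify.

(Z is a pure liquid — omitted from Q.)
Q = [T]²·[PQ₂]² / [AB] = (0.13)²·(0.098)² / (0.13) = 0.0012
Q = 0.0012 > Keq = 5.0e-4: net reverse reaction.

no; Q > K, reaction proceeds in reverse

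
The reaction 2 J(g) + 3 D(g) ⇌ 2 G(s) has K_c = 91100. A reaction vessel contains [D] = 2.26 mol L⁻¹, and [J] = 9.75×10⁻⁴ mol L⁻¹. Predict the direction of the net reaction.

(G is a pure solid — omitted from Q_c.)
Q_c = 1 / ([J]²·[D]³) = 1 / ((9.75×10⁻⁴)²·(2.26)³) = 91100
Q_c = 91100 = K_c, so the system is already at equilibrium.

neither direction; the system is at equilibrium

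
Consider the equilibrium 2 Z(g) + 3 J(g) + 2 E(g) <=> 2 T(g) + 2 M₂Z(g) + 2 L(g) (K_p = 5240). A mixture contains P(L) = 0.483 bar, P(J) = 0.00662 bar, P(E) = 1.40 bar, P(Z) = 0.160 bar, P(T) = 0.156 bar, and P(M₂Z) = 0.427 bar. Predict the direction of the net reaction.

Q_p = P(T)²·P(M₂Z)²·P(L)² / (P(Z)²·P(J)³·P(E)²) = (0.156)²·(0.427)²·(0.483)² / ((0.160)²·(0.00662)³·(1.40)²) = 71100
Q_p = 71100 > K_p = 5240, so the reverse reaction proceeds.

toward reactants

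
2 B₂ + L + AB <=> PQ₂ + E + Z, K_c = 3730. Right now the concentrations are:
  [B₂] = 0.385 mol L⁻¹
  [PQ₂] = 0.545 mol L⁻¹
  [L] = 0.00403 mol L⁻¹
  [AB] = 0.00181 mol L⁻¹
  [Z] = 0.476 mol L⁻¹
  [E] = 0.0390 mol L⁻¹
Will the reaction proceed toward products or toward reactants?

Q_c = [PQ₂]·[E]·[Z] / ([B₂]²·[L]·[AB]) = (0.545)·(0.0390)·(0.476) / ((0.385)²·(0.00403)·(0.00181)) = 9360
Q_c = 9360 > K_c = 3730, so the reverse reaction proceeds.

reverse (toward reactants)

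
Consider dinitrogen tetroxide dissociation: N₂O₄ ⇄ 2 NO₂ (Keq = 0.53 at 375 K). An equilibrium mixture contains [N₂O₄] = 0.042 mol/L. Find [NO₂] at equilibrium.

[NO₂] = 0.15 mol/L

At equilibrium, Keq = [NO₂]² / [N₂O₄] = 0.53.
([NO₂])² / (0.042) = 0.53
[NO₂]² = 0.0223 ⇒ [NO₂] = 0.15 mol/L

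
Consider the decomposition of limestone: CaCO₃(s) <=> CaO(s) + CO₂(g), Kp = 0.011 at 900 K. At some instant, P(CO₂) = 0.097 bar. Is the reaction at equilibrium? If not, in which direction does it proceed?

to the left

(CaCO₃, CaO are pure solids — omitted from Qp.)
Qp = P(CO₂) = 0.097
Qp = 0.097 > Kp = 0.011, so the reverse reaction proceeds.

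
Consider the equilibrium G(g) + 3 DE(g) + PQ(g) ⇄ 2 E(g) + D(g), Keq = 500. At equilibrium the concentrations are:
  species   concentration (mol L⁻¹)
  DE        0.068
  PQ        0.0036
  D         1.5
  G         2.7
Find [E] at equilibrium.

[E] = 0.032 mol L⁻¹

At equilibrium, Keq = [E]²·[D] / ([G]·[DE]³·[PQ]) = 500.
([E])²·(1.5) / ((2.7)·(0.068)³·(0.0036)) = 500
[E]² = 0.00102 ⇒ [E] = 0.032 mol L⁻¹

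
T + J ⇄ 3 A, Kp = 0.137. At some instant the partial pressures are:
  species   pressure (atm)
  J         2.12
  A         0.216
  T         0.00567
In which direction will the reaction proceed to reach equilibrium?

Qp = P(A)³ / (P(T)·P(J)) = (0.216)³ / ((0.00567)·(2.12)) = 0.838
Qp = 0.838 > Kp = 0.137, so the reverse reaction proceeds.

toward reactants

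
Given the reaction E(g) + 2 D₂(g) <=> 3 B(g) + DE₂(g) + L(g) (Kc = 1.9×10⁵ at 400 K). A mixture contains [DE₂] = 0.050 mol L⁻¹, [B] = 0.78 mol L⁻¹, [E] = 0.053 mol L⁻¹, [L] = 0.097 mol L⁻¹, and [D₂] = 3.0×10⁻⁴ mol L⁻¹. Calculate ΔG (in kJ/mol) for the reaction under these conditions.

Qc = [B]³·[DE₂]·[L] / ([E]·[D₂]²) = (0.78)³·(0.050)·(0.097) / ((0.053)·(3.0×10⁻⁴)²) = 4.83×10⁵
ΔG = RT ln(Qc/Kc) = (8.314 J mol⁻¹ K⁻¹)(400 K) × ln(4.83×10⁵/1.9×10⁵)
   = (3.326 kJ/mol)(0.9330) = 3.10 kJ/mol
ΔG > 0, so the forward reaction is non-spontaneous (proceeds in reverse).

ΔG = 3.10 kJ/mol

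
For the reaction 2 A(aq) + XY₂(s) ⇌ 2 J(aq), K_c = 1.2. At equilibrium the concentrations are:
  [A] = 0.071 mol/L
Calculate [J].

(XY₂ is a pure solid — omitted from K_c.)
At equilibrium, K_c = [J]² / [A]² = 1.2.
([J])² / (0.071)² = 1.2
[J]² = 0.00605 ⇒ [J] = 0.078 mol/L

[J] = 0.078 mol/L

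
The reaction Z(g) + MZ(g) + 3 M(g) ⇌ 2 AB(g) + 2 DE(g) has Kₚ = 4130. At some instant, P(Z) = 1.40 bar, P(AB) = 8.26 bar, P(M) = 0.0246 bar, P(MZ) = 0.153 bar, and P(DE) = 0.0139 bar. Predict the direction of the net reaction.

Qₚ = P(AB)²·P(DE)² / (P(Z)·P(MZ)·P(M)³) = (8.26)²·(0.0139)² / ((1.40)·(0.153)·(0.0246)³) = 4130
Qₚ = 4130 = Kₚ, so the system is already at equilibrium.

at equilibrium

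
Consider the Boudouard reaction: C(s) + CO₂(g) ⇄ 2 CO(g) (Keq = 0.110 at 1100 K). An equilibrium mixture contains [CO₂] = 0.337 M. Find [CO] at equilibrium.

(C is a pure solid — omitted from Keq.)
At equilibrium, Keq = [CO]² / [CO₂] = 0.110.
([CO])² / (0.337) = 0.110
[CO]² = 0.0371 ⇒ [CO] = 0.193 M

[CO] = 0.193 M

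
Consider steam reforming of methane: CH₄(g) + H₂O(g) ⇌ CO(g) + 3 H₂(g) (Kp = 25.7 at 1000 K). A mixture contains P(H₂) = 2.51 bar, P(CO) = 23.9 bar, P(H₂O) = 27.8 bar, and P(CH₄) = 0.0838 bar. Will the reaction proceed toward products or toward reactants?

toward reactants

Qp = P(CO)·P(H₂)³ / (P(CH₄)·P(H₂O)) = (23.9)·(2.51)³ / ((0.0838)·(27.8)) = 162
Qp = 162 > Kp = 25.7, so the reverse reaction proceeds.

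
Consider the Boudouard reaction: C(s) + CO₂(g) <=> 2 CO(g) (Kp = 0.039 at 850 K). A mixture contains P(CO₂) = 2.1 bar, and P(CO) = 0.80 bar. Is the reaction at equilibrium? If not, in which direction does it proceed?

(C is a pure solid — omitted from Qp.)
Qp = P(CO)² / P(CO₂) = (0.80)² / (2.1) = 0.30
Qp = 0.30 > Kp = 0.039, so the reverse reaction proceeds.

toward reactants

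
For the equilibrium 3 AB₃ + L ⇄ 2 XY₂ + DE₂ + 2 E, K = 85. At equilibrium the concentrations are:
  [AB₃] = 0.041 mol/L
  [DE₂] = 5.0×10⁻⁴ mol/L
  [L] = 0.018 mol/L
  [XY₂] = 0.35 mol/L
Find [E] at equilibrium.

[E] = 1.3 mol/L

At equilibrium, K = [XY₂]²·[DE₂]·[E]² / ([AB₃]³·[L]) = 85.
(0.35)²·(5.0×10⁻⁴)·([E])² / ((0.041)³·(0.018)) = 85
[E]² = 1.72 ⇒ [E] = 1.3 mol/L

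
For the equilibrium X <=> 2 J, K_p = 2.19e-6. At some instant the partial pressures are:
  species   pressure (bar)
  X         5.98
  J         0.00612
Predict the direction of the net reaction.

Q_p = P(J)² / P(X) = (0.00612)² / (5.98) = 6.26e-6
Q_p = 6.26e-6 > K_p = 2.19e-6, so the reverse reaction proceeds.

toward reactants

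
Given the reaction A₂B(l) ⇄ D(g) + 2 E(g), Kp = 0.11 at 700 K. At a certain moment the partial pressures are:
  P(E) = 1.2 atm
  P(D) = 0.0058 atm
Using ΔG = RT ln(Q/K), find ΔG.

(A₂B is a pure liquid — omitted from Qp.)
Qp = P(D)·P(E)² = (0.0058)·(1.2)² = 0.00835
ΔG = RT ln(Qp/Kp) = (8.314 J mol⁻¹ K⁻¹)(700 K) × ln(0.00835/0.11)
   = (5.820 kJ/mol)(-2.578) = -15.0 kJ/mol
ΔG < 0, so the forward reaction is spontaneous (proceeds forward).

ΔG = -15.0 kJ/mol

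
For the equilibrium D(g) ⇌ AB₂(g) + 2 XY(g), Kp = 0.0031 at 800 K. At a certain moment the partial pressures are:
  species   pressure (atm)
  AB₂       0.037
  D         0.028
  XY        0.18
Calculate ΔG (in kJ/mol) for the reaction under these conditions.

ΔG = 17.5 kJ/mol

Qp = P(AB₂)·P(XY)² / P(D) = (0.037)·(0.18)² / (0.028) = 0.0428
ΔG = RT ln(Qp/Kp) = (8.314 J mol⁻¹ K⁻¹)(800 K) × ln(0.0428/0.0031)
   = (6.651 kJ/mol)(2.625) = 17.5 kJ/mol
ΔG > 0, so the forward reaction is non-spontaneous (proceeds in reverse).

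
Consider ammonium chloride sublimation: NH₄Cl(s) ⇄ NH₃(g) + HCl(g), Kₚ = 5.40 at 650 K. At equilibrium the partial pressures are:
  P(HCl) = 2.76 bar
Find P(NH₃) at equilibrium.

P(NH₃) = 1.96 bar

(NH₄Cl is a pure solid — omitted from Kₚ.)
At equilibrium, Kₚ = P(NH₃)·P(HCl) = 5.40.
(P(NH₃))·(2.76) = 5.40
P(NH₃) = 1.96 bar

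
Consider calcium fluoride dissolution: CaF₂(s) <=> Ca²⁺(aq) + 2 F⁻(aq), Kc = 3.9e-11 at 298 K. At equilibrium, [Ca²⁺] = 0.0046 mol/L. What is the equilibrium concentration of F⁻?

(CaF₂ is a pure solid — omitted from Kc.)
At equilibrium, Kc = [Ca²⁺]·[F⁻]² = 3.9e-11.
(0.0046)·([F⁻])² = 3.9e-11
[F⁻]² = 8.48e-9 ⇒ [F⁻] = 9.2e-5 mol/L

[F⁻] = 9.2e-5 mol/L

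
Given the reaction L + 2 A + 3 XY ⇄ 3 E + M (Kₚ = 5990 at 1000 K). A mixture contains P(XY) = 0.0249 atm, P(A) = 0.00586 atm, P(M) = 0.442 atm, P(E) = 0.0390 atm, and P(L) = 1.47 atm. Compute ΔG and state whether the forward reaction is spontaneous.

Qₚ = P(E)³·P(M) / (P(L)·P(A)²·P(XY)³) = (0.0390)³·(0.442) / ((1.47)·(0.00586)²·(0.0249)³) = 33600
ΔG = RT ln(Qₚ/Kₚ) = (8.314 J mol⁻¹ K⁻¹)(1000 K) × ln(33600/5990)
   = (8.314 kJ/mol)(1.724) = 14.3 kJ/mol
ΔG > 0, so the forward reaction is non-spontaneous (proceeds in reverse).

ΔG = 14.3 kJ/mol; the forward reaction is non-spontaneous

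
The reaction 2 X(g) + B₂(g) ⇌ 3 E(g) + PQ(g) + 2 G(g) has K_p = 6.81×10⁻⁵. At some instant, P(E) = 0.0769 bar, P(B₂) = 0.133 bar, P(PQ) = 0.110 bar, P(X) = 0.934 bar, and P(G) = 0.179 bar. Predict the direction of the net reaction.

toward products

Q_p = P(E)³·P(PQ)·P(G)² / (P(X)²·P(B₂)) = (0.0769)³·(0.110)·(0.179)² / ((0.934)²·(0.133)) = 1.38×10⁻⁵
Q_p = 1.38×10⁻⁵ < K_p = 6.81×10⁻⁵, so the forward reaction proceeds.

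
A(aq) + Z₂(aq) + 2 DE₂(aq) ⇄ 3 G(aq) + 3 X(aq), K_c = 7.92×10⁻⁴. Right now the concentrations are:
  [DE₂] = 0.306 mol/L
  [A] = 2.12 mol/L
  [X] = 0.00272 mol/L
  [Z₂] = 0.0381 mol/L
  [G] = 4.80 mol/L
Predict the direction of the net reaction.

forward (toward products)

Q_c = [G]³·[X]³ / ([A]·[Z₂]·[DE₂]²) = (4.80)³·(0.00272)³ / ((2.12)·(0.0381)·(0.306)²) = 2.94×10⁻⁴
Q_c = 2.94×10⁻⁴ < K_c = 7.92×10⁻⁴, so the forward reaction proceeds.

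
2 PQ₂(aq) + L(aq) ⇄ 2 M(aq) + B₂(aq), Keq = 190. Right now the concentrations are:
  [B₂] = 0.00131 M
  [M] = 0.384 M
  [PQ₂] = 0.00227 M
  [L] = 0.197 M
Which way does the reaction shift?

no net change (already at equilibrium)

Q = [M]²·[B₂] / ([PQ₂]²·[L]) = (0.384)²·(0.00131) / ((0.00227)²·(0.197)) = 190
Q = 190 = Keq, so the system is already at equilibrium.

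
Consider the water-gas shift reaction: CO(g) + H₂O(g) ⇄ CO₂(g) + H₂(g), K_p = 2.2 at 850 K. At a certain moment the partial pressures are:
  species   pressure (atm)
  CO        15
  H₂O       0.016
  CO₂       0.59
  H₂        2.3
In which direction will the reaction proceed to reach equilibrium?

Q_p = P(CO₂)·P(H₂) / (P(CO)·P(H₂O)) = (0.59)·(2.3) / ((15)·(0.016)) = 5.7
Q_p = 5.7 > K_p = 2.2, so the reverse reaction proceeds.

to the left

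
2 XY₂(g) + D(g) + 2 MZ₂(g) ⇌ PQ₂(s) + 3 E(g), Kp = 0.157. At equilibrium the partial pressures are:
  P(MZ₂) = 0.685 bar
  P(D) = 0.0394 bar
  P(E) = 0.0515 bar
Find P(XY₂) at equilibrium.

(PQ₂ is a pure solid — omitted from Kp.)
At equilibrium, Kp = P(E)³ / (P(XY₂)²·P(D)·P(MZ₂)²) = 0.157.
(0.0515)³ / ((P(XY₂))²·(0.0394)·(0.685)²) = 0.157
P(XY₂)² = 0.0471 ⇒ P(XY₂) = 0.217 bar

P(XY₂) = 0.217 bar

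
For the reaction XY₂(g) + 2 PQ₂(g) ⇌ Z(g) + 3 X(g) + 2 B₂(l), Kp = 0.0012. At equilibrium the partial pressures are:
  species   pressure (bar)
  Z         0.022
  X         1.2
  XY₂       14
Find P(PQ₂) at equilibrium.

(B₂ is a pure liquid — omitted from Kp.)
At equilibrium, Kp = P(Z)·P(X)³ / (P(XY₂)·P(PQ₂)²) = 0.0012.
(0.022)·(1.2)³ / ((14)·(P(PQ₂))²) = 0.0012
P(PQ₂)² = 2.26 ⇒ P(PQ₂) = 1.5 bar

P(PQ₂) = 1.5 bar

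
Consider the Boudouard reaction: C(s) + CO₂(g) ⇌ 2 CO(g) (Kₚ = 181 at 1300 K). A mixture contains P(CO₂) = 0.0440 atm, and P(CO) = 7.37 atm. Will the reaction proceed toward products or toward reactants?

toward reactants

(C is a pure solid — omitted from Qₚ.)
Qₚ = P(CO)² / P(CO₂) = (7.37)² / (0.0440) = 1230
Qₚ = 1230 > Kₚ = 181, so the reverse reaction proceeds.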